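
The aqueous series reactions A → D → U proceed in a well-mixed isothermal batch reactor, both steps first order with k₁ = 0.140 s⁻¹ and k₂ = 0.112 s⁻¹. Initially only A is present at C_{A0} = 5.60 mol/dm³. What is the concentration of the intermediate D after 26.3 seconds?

0.767 mol/dm³

Solving the coupled first-order balances gives C_D(t) = [k₁/(k₂−k₁)]·C_{A0}·(e^(−k₁t) − e^(−k₂t)).
e^(−k₁t) = e^(−0.140×26.3) = e^(−3.682) = 0.02517; e^(−k₂t) = e^(−2.946) = 0.05257.
C_D = 0.140×5.60/(0.112−0.140) × (0.02517−0.05257) = (-28.00)×(-0.02740) = 0.7671 mol/dm³.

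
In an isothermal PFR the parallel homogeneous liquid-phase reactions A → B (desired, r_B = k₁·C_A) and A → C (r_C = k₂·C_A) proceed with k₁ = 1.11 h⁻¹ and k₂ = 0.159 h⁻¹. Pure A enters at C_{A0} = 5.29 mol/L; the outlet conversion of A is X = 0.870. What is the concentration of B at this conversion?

4.03 mol/L

C_A = C_{A0}(1−X) = 0.6877 mol/L.
Both paths are first order in A, so the instantaneous fraction to B is constant: dC_B/d(−C_A) = k₁/(k₁+k₂) = 0.8747.
C_B = 0.8747·(C_{A0}−C_A) = 0.8747×4.602 = 4.03 mol/L.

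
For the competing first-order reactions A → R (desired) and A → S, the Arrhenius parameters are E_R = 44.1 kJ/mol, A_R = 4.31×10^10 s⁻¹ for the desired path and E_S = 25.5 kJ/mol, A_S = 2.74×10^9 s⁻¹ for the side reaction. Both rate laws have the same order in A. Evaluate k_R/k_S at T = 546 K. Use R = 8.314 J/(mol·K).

k_R/k_S = (A_R/A_S)·exp[−(E_R−E_S)/(RT)] = (A_R/A_S)·exp[(E_S−E_R)/(RT)].
(E_S−E_R)/(RT) = (25.5−44.1)×10³/(8.314×546) = -18600/4539 = -4.097.
k_R/k_S = (4.31×10^10/2.74×10^9)·exp(-4.097) = 15.73 × 0.01662 = 0.261.

0.261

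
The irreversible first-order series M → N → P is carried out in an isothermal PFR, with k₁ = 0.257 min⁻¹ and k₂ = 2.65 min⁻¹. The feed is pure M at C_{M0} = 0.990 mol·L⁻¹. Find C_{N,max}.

For a first-order series the maximum intermediate yield is C_{N,max}/C_{M0} = (k₁/k₂)^[k₂/(k₂−k₁)].
= (0.257/2.65)^(2.65/(2.65−0.257)) = (0.09698)^(1.107) = 0.07549.
C_{N,max} = 0.07549×0.990 = 0.0747 mol·L⁻¹.

0.0747 mol·L⁻¹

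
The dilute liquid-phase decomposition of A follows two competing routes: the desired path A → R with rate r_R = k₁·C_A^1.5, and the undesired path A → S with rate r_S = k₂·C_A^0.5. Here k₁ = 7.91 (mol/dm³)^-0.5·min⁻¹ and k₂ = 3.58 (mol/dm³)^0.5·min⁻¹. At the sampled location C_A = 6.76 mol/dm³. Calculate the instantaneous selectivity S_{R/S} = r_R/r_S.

14.9

S_{R/S} = r_R/r_S = (k₁·C_A^1.5)/(k₂·C_A^0.5) = (k₁/k₂)·C_A.
= (7.91×6.760^1.5) / (3.58×6.760^0.5) = 139.0/9.308 = 14.9.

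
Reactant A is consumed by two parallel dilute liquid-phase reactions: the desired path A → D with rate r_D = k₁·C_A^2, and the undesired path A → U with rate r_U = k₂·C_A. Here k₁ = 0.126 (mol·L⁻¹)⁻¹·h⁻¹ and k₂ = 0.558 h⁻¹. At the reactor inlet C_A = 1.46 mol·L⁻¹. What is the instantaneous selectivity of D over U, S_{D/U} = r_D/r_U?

S_{D/U} = r_D/r_U = (k₁·C_A^2)/(k₂·C_A) = (k₁/k₂)·C_A.
= (0.126×1.460^2) / (0.558×1.460) = 0.2686/0.8147 = 0.330.

0.330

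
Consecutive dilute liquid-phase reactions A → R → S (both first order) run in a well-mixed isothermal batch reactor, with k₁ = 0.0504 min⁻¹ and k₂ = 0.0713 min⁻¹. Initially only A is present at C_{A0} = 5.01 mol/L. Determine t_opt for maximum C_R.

The intermediate peaks when r₁ = r₂, i.e. k₁e^(−k₁t) = k₂e^(−k₂t), giving t_opt = ln(k₂/k₁)/(k₂−k₁).
= ln(0.0713/0.0504)/(0.0713−0.0504) = ln(1.415)/0.02090 = 0.3469/0.02090 = 16.6 min.

16.6 min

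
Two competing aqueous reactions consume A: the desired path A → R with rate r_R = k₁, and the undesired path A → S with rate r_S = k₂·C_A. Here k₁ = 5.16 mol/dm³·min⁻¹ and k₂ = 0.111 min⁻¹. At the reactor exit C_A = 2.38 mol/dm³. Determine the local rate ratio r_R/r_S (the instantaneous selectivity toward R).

19.5

S_{R/S} = r_R/r_S = (k₁)/(k₂·C_A) = (k₁/k₂)·C_A⁻¹.
= (5.16) / (0.111×2.380) = 5.160/0.2642 = 19.5.
The undesired path is higher order in A, so low C_A (CSTR or dilute feed) favours R.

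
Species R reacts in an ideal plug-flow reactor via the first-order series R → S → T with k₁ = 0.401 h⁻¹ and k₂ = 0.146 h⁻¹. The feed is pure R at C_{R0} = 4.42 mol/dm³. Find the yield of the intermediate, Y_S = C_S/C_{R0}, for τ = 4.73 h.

0.552

For first-order series with pure R initially, C_S(τ) = k₁C_{R0}/(k₂−k₁)·(e^(−k₁τ) − e^(−k₂τ)).
e^(−k₁τ) = e^(−0.401×4.73) = e^(−1.897) = 0.1501; e^(−k₂τ) = e^(−0.6906) = 0.5013.
C_S = 0.401×4.42/(0.146−0.401) × (0.1501−0.5013) = (-6.951)×(-0.3512) = 2.441 mol/dm³.
Y_S = C_S/C_{R0} = 2.441/4.42 = 0.552.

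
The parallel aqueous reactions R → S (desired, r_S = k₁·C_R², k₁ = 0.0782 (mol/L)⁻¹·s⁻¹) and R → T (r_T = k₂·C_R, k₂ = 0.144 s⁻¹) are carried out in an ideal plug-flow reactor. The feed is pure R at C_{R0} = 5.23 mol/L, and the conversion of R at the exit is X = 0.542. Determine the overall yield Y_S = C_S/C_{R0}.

0.362

C_R = C_{R0}(1−X) = 2.395 mol/L.
Along a PFR/batch, dC_T/dC_R = −r_T/(r_S+r_T) = −k₂/(k₂+k₁·C_R).
Integrating from C_{R0} to C_R: C_T = (0.144/0.0782)·ln[(0.144+0.0782·5.23)/(0.144+0.0782·2.40)] = 1.841·ln(0.5530/0.3313) = 0.9433 mol/L.
Then C_S = (C_{R0}−C_R) − C_T = 2.835 − 0.9433 = 1.891 mol/L.
Y_S = C_S/C_{R0} = 1.891/5.23 = 0.362.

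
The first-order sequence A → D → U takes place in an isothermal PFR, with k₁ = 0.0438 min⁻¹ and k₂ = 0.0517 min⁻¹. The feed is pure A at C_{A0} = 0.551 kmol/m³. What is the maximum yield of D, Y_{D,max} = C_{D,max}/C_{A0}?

0.338

Evaluating C_D at τ_opt = ln(k₂/k₁)/(k₂−k₁) gives C_{D,max}/C_{A0} = (k₁/k₂)^[k₂/(k₂−k₁)].
= (0.0438/0.0517)^(0.0517/(0.0517−0.0438)) = (0.8472)^(6.544) = 0.3378.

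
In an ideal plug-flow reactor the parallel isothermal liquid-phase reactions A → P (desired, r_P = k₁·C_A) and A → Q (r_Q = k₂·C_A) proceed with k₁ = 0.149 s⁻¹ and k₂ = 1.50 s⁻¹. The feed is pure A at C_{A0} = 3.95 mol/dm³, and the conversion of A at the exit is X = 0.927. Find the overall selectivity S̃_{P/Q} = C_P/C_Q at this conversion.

C_A = C_{A0}(1−X) = 0.2883 mol/dm³.
Both paths are first order in A, so the instantaneous fraction to P is constant: dC_P/d(−C_A) = k₁/(k₁+k₂) = 0.09036.
C_P = 0.09036·(C_{A0}−C_A) = 0.09036×3.662 = 0.331 mol/dm³.
C_Q = (C_{A0}−C_A)−C_P = 3.331 mol/dm³; S̃_{P/Q} = 0.3309/3.331 = 0.0993.

0.0993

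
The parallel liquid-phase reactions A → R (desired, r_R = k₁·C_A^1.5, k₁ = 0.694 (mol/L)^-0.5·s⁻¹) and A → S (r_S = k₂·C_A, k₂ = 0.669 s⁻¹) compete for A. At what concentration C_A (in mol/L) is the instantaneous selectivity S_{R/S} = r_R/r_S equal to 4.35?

17.6 mol/L

S_{R/S} = (k₁/k₂)·C_A^0.5 ⇒ C_A = (S·k₂/k₁)^(2).
= (4.35×0.669/0.694)^(2) = (4.193)^(2) = 17.6 mol/L.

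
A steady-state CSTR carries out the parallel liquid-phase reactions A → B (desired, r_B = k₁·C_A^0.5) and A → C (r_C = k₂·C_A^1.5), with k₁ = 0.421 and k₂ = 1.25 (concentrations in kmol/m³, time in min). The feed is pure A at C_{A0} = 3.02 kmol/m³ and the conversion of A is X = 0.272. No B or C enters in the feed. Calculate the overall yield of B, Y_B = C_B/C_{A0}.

Exit C_A = C_{A0}(1−X) = 3.02×0.728 = 2.199 kmol/m³.
In a CSTR the entire volume is at exit conditions, so r_B = 0.421×2.199^0.5 = 0.6242 and r_C = 1.25×2.199^1.5 = 4.075.
Fraction of consumed A going to B: r_B/(r_B+r_C) = 0.1328.
C_B = 0.1328·C_{A0}·X = 0.1328×3.02×0.272 = 0.109 kmol/m³; Y_B = C_B/C_{A0} = 0.0361.

0.0361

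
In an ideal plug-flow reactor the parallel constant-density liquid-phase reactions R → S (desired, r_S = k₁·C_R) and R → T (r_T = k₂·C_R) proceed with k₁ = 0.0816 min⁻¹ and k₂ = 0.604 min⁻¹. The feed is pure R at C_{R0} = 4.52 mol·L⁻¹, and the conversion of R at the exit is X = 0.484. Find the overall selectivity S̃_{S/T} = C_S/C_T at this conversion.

C_R = C_{R0}(1−X) = 2.332 mol·L⁻¹.
Both paths are first order in R, so the instantaneous fraction to S is constant: dC_S/d(−C_R) = k₁/(k₁+k₂) = 0.1190.
C_S = 0.1190·(C_{R0}−C_R) = 0.1190×2.188 = 0.260 mol·L⁻¹.
C_T = (C_{R0}−C_R)−C_S = 1.927 mol·L⁻¹; S̃_{S/T} = 0.2604/1.927 = 0.135.

0.135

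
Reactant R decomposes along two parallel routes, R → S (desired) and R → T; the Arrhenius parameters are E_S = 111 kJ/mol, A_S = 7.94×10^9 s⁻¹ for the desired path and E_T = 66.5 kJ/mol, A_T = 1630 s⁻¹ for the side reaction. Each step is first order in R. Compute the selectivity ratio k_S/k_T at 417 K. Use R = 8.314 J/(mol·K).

With equal orders, S_{S/T} = k_S/k_T = (A_S/A_T)·exp[(E_T−E_S)/(RT)].
(E_T−E_S)/(RT) = (66.5−111)×10³/(8.314×417) = -44500/3467 = -12.84.
k_S/k_T = (7.94×10^9/1630)·exp(-12.84) = 4.871×10^6 × 2.664×10^-6 = 13.0.

13.0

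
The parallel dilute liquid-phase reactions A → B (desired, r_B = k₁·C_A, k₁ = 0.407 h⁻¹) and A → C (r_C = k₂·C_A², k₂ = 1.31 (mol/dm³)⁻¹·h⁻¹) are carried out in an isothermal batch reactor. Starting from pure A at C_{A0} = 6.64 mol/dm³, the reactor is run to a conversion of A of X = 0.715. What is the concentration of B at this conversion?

C_A = C_{A0}(1−X) = 1.892 mol/dm³.
Along a PFR/batch, dC_B/dC_A = −r_B/(r_B+r_C) = −k₁/(k₁+k₂·C_A).
Integrating from C_{A0} to C_A: C_B = (0.407/1.31)·ln[(0.407+1.31·6.64)/(0.407+1.31·1.89)] = 0.3107·ln(9.105/2.886) = 0.3570 mol/dm³.

0.357 mol/dm³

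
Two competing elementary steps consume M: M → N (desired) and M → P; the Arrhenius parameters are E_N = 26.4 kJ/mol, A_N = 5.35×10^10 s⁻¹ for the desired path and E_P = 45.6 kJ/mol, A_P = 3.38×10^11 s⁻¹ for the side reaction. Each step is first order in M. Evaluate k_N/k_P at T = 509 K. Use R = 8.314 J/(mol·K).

14.8

With equal orders, S_{N/P} = k_N/k_P = (A_N/A_P)·exp[(E_P−E_N)/(RT)].
(E_P−E_N)/(RT) = (45.6−26.4)×10³/(8.314×509) = 19200/4232 = 4.537.
k_N/k_P = (5.35×10^10/3.38×10^11)·exp(4.537) = 0.1583 × 93.41 = 14.8.
Since E_N < E_P, lowering the temperature improves selectivity toward N.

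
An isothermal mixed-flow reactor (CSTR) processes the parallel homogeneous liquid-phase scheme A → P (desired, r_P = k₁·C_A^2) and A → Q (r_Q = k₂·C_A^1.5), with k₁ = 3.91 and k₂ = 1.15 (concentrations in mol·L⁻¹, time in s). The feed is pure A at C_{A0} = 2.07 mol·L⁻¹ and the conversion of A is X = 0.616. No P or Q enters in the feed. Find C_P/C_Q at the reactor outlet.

Exit C_A = C_{A0}(1−X) = 2.07×0.384 = 0.7949 mol·L⁻¹.
In a CSTR the entire volume is at exit conditions, so r_P = 3.91×0.7949^2 = 2.470 and r_Q = 1.15×0.7949^1.5 = 0.8150.
Overall selectivity = C_P/C_Q = r_Pτ/(r_Qτ) = r_P/r_Q = 3.03.

3.03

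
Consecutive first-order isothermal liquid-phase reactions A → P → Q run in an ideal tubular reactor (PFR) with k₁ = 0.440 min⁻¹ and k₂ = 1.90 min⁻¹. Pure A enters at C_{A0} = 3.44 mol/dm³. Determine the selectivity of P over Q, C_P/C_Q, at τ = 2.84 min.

Solving the coupled first-order balances gives C_P(τ) = [k₁/(k₂−k₁)]·C_{A0}·(e^(−k₁τ) − e^(−k₂τ)).
e^(−k₁τ) = e^(−0.440×2.84) = e^(−1.250) = 0.2866; e^(−k₂τ) = e^(−5.396) = 0.004535.
C_P = 0.440×3.44/(1.90−0.440) × (0.2866−0.004535) = 1.037×0.2821 = 0.2924 mol/dm³.
C_A = C_{A0}e^(−k₁τ) = 0.9860 mol/dm³, so C_Q = C_{A0}−C_A−C_P = 2.162 mol/dm³; C_P/C_Q = 0.135.

0.135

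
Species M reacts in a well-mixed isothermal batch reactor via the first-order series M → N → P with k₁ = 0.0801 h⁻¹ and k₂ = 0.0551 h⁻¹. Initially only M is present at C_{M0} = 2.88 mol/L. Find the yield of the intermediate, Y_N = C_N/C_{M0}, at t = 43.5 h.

The intermediate concentration in a first-order A→B→C sequence is C_N = k₁C_{M0}(e^(−k₁t) − e^(−k₂t))/(k₂−k₁).
e^(−k₁t) = e^(−0.0801×43.5) = e^(−3.484) = 0.03067; e^(−k₂t) = e^(−2.397) = 0.09100.
C_N = 0.0801×2.88/(0.0551−0.0801) × (0.03067−0.09100) = (-9.228)×(-0.06033) = 0.5567 mol/L.
Y_N = C_N/C_{M0} = 0.5567/2.88 = 0.193.

0.193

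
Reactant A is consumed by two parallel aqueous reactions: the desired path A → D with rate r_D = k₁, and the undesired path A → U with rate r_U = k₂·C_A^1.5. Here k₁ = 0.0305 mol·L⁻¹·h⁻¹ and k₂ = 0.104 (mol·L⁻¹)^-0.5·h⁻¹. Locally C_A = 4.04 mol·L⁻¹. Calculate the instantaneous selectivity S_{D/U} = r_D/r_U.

0.0361

S_{D/U} = r_D/r_U = (k₁)/(k₂·C_A^1.5) = (k₁/k₂)·C_A^-1.5.
= (0.0305) / (0.104×4.040^1.5) = 0.03050/0.8445 = 0.0361.
The undesired path is higher order in A, so low C_A (CSTR or dilute feed) favours D.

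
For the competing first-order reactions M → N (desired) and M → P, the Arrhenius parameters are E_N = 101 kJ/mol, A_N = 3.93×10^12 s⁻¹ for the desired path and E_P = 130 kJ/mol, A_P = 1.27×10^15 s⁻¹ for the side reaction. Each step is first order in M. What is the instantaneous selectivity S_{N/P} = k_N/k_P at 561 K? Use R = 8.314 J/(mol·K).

k_N/k_P = (A_N/A_P)·exp[−(E_N−E_P)/(RT)] = (A_N/A_P)·exp[(E_P−E_N)/(RT)].
(E_P−E_N)/(RT) = (130−101)×10³/(8.314×561) = 29000/4664 = 6.218.
k_N/k_P = (3.93×10^12/1.27×10^15)·exp(6.218) = 0.003094 × 501.5 = 1.55.

1.55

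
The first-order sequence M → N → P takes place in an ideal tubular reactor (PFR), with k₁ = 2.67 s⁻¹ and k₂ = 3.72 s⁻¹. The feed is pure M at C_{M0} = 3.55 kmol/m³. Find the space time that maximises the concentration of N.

For first-order series the maximum of C_N occurs at τ_opt = ln(k₂/k₁)/(k₂−k₁).
= ln(3.72/2.67)/(3.72−2.67) = ln(1.393)/1.050 = 0.3316/1.050 = 0.316 s.

0.316 s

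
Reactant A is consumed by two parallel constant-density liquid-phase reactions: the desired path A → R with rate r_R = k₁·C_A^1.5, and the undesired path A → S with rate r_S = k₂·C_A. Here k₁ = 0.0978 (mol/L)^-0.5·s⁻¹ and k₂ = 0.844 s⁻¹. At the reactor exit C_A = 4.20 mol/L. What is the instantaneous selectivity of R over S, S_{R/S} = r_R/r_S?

S_{R/S} = r_R/r_S = (k₁·C_A^1.5)/(k₂·C_A) = (k₁/k₂)·C_A^0.5.
= (0.0978×4.200^1.5) / (0.844×4.200) = 0.8418/3.545 = 0.237.

0.237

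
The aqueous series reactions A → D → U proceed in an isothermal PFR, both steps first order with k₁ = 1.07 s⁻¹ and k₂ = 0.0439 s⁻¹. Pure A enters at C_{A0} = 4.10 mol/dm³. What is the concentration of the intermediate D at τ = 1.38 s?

3.05 mol/dm³

For first-order series with pure A initially, C_D(τ) = k₁C_{A0}/(k₂−k₁)·(e^(−k₁τ) − e^(−k₂τ)).
e^(−k₁τ) = e^(−1.07×1.38) = e^(−1.477) = 0.2284; e^(−k₂τ) = e^(−0.06058) = 0.9412.
C_D = 1.07×4.10/(0.0439−1.07) × (0.2284−0.9412) = (-4.275)×(-0.7128) = 3.048 mol/dm³.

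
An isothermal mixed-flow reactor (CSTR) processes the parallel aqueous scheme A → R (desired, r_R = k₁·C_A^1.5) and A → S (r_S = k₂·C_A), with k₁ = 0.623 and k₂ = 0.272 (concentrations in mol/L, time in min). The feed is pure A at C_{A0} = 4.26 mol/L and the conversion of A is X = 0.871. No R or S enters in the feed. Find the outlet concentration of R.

Exit C_A = C_{A0}(1−X) = 4.26×0.129 = 0.5495 mol/L.
In a CSTR the entire volume is at exit conditions, so r_R = 0.623×0.5495^1.5 = 0.2538 and r_S = 0.272×0.5495 = 0.1495.
Fraction of consumed A going to R: r_R/(r_R+r_S) = 0.6293.
C_R = 0.6293·C_{A0}·X = 0.6293×4.26×0.871 = 2.34 mol/L.

2.34 mol/L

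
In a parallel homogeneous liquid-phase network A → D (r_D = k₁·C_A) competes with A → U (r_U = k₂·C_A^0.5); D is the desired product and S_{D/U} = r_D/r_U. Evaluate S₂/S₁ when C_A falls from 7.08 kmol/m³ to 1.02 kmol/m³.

S_{D/U} = (k₁/k₂)·C_A^0.5, so S₂/S₁ = (C_{A,2}/C_{A,1})^0.5.
= (1.02/7.08)^0.5 = (0.1441)^0.5 = 0.380.

0.380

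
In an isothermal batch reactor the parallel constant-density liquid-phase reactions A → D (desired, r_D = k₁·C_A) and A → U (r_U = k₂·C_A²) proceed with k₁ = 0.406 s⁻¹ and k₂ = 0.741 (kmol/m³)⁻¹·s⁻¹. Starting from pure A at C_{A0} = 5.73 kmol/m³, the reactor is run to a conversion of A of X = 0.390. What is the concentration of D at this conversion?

0.241 kmol/m³

C_A = C_{A0}(1−X) = 3.495 kmol/m³.
Along a PFR/batch, dC_D/dC_A = −r_D/(r_D+r_U) = −k₁/(k₁+k₂·C_A).
Integrating from C_{A0} to C_A: C_D = (0.406/0.741)·ln[(0.406+0.741·5.73)/(0.406+0.741·3.50)] = 0.5479·ln(4.652/2.996) = 0.2411 kmol/m³.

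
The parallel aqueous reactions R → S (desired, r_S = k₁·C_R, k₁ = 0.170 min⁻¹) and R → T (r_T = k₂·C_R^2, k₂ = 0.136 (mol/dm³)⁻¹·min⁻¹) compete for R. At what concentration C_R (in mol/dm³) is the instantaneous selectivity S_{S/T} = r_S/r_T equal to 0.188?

S_{S/T} = (k₁/k₂)·C_R⁻¹ ⇒ C_R = (S·k₂/k₁)^(-1).
= (0.188×0.136/0.170)^(-1) = (0.1504)^(-1) = 6.65 mol/dm³.

6.65 mol/dm³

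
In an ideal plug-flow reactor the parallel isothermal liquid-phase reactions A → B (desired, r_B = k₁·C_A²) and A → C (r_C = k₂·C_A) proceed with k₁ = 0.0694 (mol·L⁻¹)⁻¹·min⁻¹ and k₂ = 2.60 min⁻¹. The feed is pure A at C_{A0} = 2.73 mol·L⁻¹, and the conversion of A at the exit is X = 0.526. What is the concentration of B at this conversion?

C_A = C_{A0}(1−X) = 1.294 mol·L⁻¹.
Along a PFR/batch, dC_C/dC_A = −r_C/(r_B+r_C) = −k₂/(k₂+k₁·C_A).
Integrating from C_{A0} to C_A: C_C = (2.60/0.0694)·ln[(2.60+0.0694·2.73)/(2.60+0.0694·1.29)] = 37.46·ln(2.789/2.690) = 1.363 mol·L⁻¹.
Then C_B = (C_{A0}−C_A) − C_C = 1.436 − 1.363 = 0.07304 mol·L⁻¹.

0.0730 mol·L⁻¹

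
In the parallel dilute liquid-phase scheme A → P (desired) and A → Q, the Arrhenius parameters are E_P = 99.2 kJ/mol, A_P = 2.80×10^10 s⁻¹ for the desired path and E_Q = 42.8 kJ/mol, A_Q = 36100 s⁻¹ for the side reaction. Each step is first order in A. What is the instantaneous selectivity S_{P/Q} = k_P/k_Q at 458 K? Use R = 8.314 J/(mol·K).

Since both paths have the same order in A, the concentration cancels and S_{P/Q} = k_P/k_Q = (A_P/A_Q)·exp[(E_Q−E_P)/(RT)].
(E_Q−E_P)/(RT) = (42.8−99.2)×10³/(8.314×458) = -56400/3808 = -14.81.
k_P/k_Q = (2.80×10^10/36100)·exp(-14.81) = 7.756×10^5 × 3.693×10^-7 = 0.286.

0.286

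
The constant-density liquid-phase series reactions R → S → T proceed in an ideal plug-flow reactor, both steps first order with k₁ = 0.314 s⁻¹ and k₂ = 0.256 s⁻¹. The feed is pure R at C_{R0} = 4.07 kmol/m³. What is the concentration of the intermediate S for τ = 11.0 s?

The intermediate concentration in a first-order A→B→C sequence is C_S = k₁C_{R0}(e^(−k₁τ) − e^(−k₂τ))/(k₂−k₁).
e^(−k₁τ) = e^(−0.314×11.0) = e^(−3.454) = 0.03162; e^(−k₂τ) = e^(−2.816) = 0.05984.
C_S = 0.314×4.07/(0.256−0.314) × (0.03162−0.05984) = (-22.03)×(-0.02823) = 0.6219 kmol/m³.

0.622 kmol/m³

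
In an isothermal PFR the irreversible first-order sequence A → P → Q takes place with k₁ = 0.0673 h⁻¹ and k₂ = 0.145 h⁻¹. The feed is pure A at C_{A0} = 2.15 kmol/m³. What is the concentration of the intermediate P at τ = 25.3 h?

0.292 kmol/m³

Solving the coupled first-order balances gives C_P(τ) = [k₁/(k₂−k₁)]·C_{A0}·(e^(−k₁τ) − e^(−k₂τ)).
e^(−k₁τ) = e^(−0.0673×25.3) = e^(−1.703) = 0.1822; e^(−k₂τ) = e^(−3.668) = 0.02551.
C_P = 0.0673×2.15/(0.145−0.0673) × (0.1822−0.02551) = 1.862×0.1567 = 0.2918 kmol/m³.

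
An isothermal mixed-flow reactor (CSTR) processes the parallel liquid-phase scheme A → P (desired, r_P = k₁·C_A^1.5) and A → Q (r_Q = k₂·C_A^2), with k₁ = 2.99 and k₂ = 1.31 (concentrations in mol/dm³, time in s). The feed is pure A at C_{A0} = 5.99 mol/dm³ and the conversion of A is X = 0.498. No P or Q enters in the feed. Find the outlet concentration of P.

1.70 mol/dm³

Exit C_A = C_{A0}(1−X) = 5.99×0.502 = 3.007 mol/dm³.
A CSTR operates uniformly at the exit composition, giving r_P = 15.59 and r_Q = 11.84 (each k·C_A^n at C_A = 3.007).
Fraction of consumed A going to P: r_P/(r_P+r_Q) = 0.5683.
C_P = 0.5683·C_{A0}·X = 0.5683×5.99×0.498 = 1.70 mol/dm³.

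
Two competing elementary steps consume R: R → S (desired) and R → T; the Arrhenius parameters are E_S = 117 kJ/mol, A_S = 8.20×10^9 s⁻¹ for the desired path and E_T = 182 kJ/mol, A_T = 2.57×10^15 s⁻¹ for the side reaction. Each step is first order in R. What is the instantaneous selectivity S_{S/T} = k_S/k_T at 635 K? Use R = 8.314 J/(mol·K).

0.709

Since both paths have the same order in R, the concentration cancels and S_{S/T} = k_S/k_T = (A_S/A_T)·exp[(E_T−E_S)/(RT)].
(E_T−E_S)/(RT) = (182−117)×10³/(8.314×635) = 65000/5279 = 12.31.
k_S/k_T = (8.20×10^9/2.57×10^15)·exp(12.31) = 3.191×10^-6 × 2.224×10^5 = 0.709.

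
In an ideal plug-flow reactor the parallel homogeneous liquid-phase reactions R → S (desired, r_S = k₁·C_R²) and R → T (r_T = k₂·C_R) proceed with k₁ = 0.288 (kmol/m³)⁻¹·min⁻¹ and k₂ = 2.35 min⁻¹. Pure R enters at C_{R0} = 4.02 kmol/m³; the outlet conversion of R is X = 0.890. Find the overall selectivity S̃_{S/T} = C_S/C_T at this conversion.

0.261

C_R = C_{R0}(1−X) = 0.4422 kmol/m³.
Along a PFR/batch, dC_T/dC_R = −r_T/(r_S+r_T) = −k₂/(k₂+k₁·C_R).
Integrating from C_{R0} to C_R: C_T = (2.35/0.288)·ln[(2.35+0.288·4.02)/(2.35+0.288·0.442)] = 8.160·ln(3.508/2.477) = 2.838 kmol/m³.
Then C_S = (C_{R0}−C_R) − C_T = 3.578 − 2.838 = 0.7400 kmol/m³.
S̃_{S/T} = C_S/C_T = 0.7400/2.838 = 0.261.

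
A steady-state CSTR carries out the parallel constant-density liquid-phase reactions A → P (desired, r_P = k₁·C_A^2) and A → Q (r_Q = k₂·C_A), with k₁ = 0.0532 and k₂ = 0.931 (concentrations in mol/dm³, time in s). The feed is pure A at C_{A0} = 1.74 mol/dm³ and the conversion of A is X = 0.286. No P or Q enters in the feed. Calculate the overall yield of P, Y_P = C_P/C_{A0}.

0.0190

Exit C_A = C_{A0}(1−X) = 1.74×0.714 = 1.242 mol/dm³.
A CSTR operates uniformly at the exit composition, giving r_P = 0.08211 and r_Q = 1.157 (each k·C_A^n at C_A = 1.242).
Fraction of consumed A going to P: r_P/(r_P+r_Q) = 0.06629.
C_P = 0.06629·C_{A0}·X = 0.06629×1.74×0.286 = 0.0330 mol/dm³; Y_P = C_P/C_{A0} = 0.0190.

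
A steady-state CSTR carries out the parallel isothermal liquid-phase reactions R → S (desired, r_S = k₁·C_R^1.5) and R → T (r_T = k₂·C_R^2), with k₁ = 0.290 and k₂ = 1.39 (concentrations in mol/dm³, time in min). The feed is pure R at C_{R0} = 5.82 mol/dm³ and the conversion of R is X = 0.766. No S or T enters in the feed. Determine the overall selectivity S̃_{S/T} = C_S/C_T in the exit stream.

Exit C_R = C_{R0}(1−X) = 5.82×0.234 = 1.362 mol/dm³.
A CSTR operates uniformly at the exit composition, giving r_S = 0.4609 and r_T = 2.578 (each k·C_R^n at C_R = 1.362).
Overall selectivity = C_S/C_T = r_Sτ/(r_Tτ) = r_S/r_T = 0.179.

0.179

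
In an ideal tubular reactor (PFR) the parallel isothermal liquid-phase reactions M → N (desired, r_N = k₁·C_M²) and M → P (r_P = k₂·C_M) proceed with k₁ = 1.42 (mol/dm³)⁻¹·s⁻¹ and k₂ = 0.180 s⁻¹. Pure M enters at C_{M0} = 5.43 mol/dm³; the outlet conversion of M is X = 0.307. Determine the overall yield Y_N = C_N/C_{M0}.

C_M = C_{M0}(1−X) = 3.763 mol/dm³.
Along a PFR/batch, dC_P/dC_M = −r_P/(r_N+r_P) = −k₂/(k₂+k₁·C_M).
Integrating from C_{M0} to C_M: C_P = (0.180/1.42)·ln[(0.180+1.42·5.43)/(0.180+1.42·3.76)] = 0.1268·ln(7.891/5.523) = 0.04521 mol/dm³.
Then C_N = (C_{M0}−C_M) − C_P = 1.667 − 0.04521 = 1.622 mol/dm³.
Y_N = C_N/C_{M0} = 1.622/5.43 = 0.299.

0.299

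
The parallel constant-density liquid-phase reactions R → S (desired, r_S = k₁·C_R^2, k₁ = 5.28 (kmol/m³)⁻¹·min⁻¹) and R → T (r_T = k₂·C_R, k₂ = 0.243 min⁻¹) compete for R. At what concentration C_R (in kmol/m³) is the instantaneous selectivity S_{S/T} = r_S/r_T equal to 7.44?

S_{S/T} = (k₁/k₂)·C_R ⇒ C_R = S·k₂/k₁.
= 7.44×0.243/5.28 = 0.342 kmol/m³.

0.342 kmol/m³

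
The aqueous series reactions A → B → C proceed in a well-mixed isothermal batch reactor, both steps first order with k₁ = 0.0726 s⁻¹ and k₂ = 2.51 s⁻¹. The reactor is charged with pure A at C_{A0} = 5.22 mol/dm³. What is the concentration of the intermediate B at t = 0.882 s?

Solving the coupled first-order balances gives C_B(t) = [k₁/(k₂−k₁)]·C_{A0}·(e^(−k₁t) − e^(−k₂t)).
e^(−k₁t) = e^(−0.0726×0.882) = e^(−0.06403) = 0.9380; e^(−k₂t) = e^(−2.214) = 0.1093.
C_B = 0.0726×5.22/(2.51−0.0726) × (0.9380−0.1093) = 0.1555×0.8287 = 0.1288 mol/dm³.

0.129 mol/dm³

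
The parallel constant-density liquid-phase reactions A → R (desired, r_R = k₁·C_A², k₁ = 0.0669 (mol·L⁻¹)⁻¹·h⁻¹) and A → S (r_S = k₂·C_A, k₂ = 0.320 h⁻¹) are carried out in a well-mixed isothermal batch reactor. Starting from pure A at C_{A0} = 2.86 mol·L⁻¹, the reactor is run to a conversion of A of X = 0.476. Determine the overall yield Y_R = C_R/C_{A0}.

C_A = C_{A0}(1−X) = 1.499 mol·L⁻¹.
Along a PFR/batch, dC_S/dC_A = −r_S/(r_R+r_S) = −k₂/(k₂+k₁·C_A).
Integrating from C_{A0} to C_A: C_S = (0.320/0.0669)·ln[(0.320+0.0669·2.86)/(0.320+0.0669·1.50)] = 4.783·ln(0.5113/0.4203) = 0.9382 mol·L⁻¹.
Then C_R = (C_{A0}−C_A) − C_S = 1.361 − 0.9382 = 0.4231 mol·L⁻¹.
Y_R = C_R/C_{A0} = 0.4231/2.86 = 0.148.

0.148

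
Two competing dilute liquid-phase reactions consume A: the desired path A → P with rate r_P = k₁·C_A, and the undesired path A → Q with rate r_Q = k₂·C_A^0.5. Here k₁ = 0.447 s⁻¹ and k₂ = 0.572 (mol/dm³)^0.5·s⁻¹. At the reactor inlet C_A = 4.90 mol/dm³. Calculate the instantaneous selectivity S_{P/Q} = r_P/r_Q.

1.73

S_{P/Q} = r_P/r_Q = (k₁·C_A)/(k₂·C_A^0.5) = (k₁/k₂)·C_A^0.5.
= (0.447×4.900) / (0.572×4.900^0.5) = 2.190/1.266 = 1.73.
Since the desired path is higher order in A, keeping C_A high (PFR or concentrated feed) favours P.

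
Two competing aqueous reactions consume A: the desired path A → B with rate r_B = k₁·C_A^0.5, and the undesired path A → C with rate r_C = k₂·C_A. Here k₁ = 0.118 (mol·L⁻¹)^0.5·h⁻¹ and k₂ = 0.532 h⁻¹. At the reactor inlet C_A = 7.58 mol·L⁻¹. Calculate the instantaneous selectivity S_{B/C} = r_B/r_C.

0.0806

S_{B/C} = r_B/r_C = (k₁·C_A^0.5)/(k₂·C_A) = (k₁/k₂)·C_A^-0.5.
= (0.118×7.580^0.5) / (0.532×7.580) = 0.3249/4.033 = 0.0806.
The undesired path is higher order in A, so low C_A (CSTR or dilute feed) favours B.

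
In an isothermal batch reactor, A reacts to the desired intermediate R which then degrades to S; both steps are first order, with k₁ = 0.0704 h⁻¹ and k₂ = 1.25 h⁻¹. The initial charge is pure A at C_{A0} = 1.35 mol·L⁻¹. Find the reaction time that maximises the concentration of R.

For first-order series the maximum of C_R occurs at t_opt = ln(k₂/k₁)/(k₂−k₁).
= ln(1.25/0.0704)/(1.25−0.0704) = ln(17.76)/1.180 = 2.877/1.180 = 2.44 h.

2.44 h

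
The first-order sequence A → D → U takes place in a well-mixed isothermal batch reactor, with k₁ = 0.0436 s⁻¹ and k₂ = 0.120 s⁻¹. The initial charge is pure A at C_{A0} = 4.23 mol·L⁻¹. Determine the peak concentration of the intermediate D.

0.862 mol·L⁻¹

For a first-order series the maximum intermediate yield is C_{D,max}/C_{A0} = (k₁/k₂)^[k₂/(k₂−k₁)].
= (0.0436/0.120)^(0.120/(0.120−0.0436)) = (0.3633)^(1.571) = 0.2039.
C_{D,max} = 0.2039×4.23 = 0.862 mol·L⁻¹.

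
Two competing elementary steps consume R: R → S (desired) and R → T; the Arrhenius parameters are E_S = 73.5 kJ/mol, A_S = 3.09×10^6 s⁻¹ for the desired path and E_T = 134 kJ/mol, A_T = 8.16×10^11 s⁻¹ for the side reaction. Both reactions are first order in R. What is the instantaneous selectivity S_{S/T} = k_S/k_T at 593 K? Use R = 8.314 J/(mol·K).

With equal orders, S_{S/T} = k_S/k_T = (A_S/A_T)·exp[(E_T−E_S)/(RT)].
(E_T−E_S)/(RT) = (134−73.5)×10³/(8.314×593) = 60500/4930 = 12.27.
k_S/k_T = (3.09×10^6/8.16×10^11)·exp(12.27) = 3.787×10^-6 × 2.135×10^5 = 0.808.

0.808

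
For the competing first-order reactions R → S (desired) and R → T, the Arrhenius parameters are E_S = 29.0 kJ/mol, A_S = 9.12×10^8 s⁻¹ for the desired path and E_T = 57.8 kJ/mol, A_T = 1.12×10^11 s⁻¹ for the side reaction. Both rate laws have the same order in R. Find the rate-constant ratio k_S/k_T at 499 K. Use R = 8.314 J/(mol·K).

With equal orders, S_{S/T} = k_S/k_T = (A_S/A_T)·exp[(E_T−E_S)/(RT)].
(E_T−E_S)/(RT) = (57.8−29.0)×10³/(8.314×499) = 28800/4149 = 6.942.
k_S/k_T = (9.12×10^8/1.12×10^11)·exp(6.942) = 0.008143 × 1035 = 8.43.

8.43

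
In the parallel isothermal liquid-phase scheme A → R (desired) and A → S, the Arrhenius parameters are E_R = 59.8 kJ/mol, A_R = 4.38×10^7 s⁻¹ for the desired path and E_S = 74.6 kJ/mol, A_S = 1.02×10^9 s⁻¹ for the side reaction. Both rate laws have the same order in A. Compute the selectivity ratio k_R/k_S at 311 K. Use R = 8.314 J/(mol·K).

k_R/k_S = (A_R/A_S)·exp[−(E_R−E_S)/(RT)] = (A_R/A_S)·exp[(E_S−E_R)/(RT)].
(E_S−E_R)/(RT) = (74.6−59.8)×10³/(8.314×311) = 14800/2586 = 5.724.
k_R/k_S = (4.38×10^7/1.02×10^9)·exp(5.724) = 0.04294 × 306.1 = 13.1.
Since E_R < E_S, lowering the temperature improves selectivity toward R.

13.1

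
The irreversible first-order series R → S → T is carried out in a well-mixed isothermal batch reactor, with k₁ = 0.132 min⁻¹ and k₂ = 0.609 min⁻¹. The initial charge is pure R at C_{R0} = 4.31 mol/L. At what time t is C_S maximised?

3.21 min

Setting dC_S/dt = 0 gives t_opt = ln(k₂/k₁)/(k₂−k₁).
= ln(0.609/0.132)/(0.609−0.132) = ln(4.614)/0.4770 = 1.529/0.4770 = 3.21 min.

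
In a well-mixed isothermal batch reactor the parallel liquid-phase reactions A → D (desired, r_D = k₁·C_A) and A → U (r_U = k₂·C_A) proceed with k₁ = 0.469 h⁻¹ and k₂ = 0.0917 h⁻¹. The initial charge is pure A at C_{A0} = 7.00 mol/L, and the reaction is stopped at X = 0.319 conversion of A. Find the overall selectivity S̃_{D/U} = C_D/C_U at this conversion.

C_A = C_{A0}(1−X) = 4.767 mol/L.
Both paths are first order in A, so the instantaneous fraction to D is constant: dC_D/d(−C_A) = k₁/(k₁+k₂) = 0.8365.
C_D = 0.8365·(C_{A0}−C_A) = 0.8365×2.233 = 1.87 mol/L.
C_U = (C_{A0}−C_A)−C_D = 0.3652 mol/L; S̃_{D/U} = 1.868/0.3652 = 5.11.

5.11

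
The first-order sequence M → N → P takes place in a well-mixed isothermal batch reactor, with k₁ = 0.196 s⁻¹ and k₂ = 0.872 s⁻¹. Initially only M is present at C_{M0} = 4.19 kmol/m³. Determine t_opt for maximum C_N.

The intermediate peaks when r₁ = r₂, i.e. k₁e^(−k₁t) = k₂e^(−k₂t), giving t_opt = ln(k₂/k₁)/(k₂−k₁).
= ln(0.872/0.196)/(0.872−0.196) = ln(4.449)/0.6760 = 1.493/0.6760 = 2.21 s.

2.21 s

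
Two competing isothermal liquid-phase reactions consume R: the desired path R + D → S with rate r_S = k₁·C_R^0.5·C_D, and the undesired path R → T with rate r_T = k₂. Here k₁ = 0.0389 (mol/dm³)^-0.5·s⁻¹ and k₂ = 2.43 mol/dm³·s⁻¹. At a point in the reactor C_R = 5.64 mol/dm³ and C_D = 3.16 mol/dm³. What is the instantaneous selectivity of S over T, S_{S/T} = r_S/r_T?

0.120

S_{S/T} = r_S/r_T = (k₁·C_R^0.5·C_D)/(k₂) = (k₁/k₂)·C_R^0.5·C_D.
= (0.0389×5.640^0.5×3.160) / (2.43) = 0.2919/2.430 = 0.120.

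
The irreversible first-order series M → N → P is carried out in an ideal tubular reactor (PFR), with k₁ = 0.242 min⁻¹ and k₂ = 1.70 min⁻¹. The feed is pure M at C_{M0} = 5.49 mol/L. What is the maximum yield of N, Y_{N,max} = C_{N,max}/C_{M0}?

0.103

For a first-order series the maximum intermediate yield is C_{N,max}/C_{M0} = (k₁/k₂)^[k₂/(k₂−k₁)].
= (0.242/1.70)^(1.70/(1.70−0.242)) = (0.1424)^(1.166) = 0.1030.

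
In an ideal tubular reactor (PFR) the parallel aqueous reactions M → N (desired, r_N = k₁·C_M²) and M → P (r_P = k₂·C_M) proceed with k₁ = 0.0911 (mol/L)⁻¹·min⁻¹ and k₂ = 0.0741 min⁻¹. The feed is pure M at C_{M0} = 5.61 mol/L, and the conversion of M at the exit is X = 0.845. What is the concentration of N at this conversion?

C_M = C_{M0}(1−X) = 0.8696 mol/L.
Along a PFR/batch, dC_P/dC_M = −r_P/(r_N+r_P) = −k₂/(k₂+k₁·C_M).
Integrating from C_{M0} to C_M: C_P = (0.0741/0.0911)·ln[(0.0741+0.0911·5.61)/(0.0741+0.0911·0.870)] = 0.8134·ln(0.5852/0.1533) = 1.089 mol/L.
Then C_N = (C_{M0}−C_M) − C_P = 4.740 − 1.089 = 3.651 mol/L.

3.65 mol/L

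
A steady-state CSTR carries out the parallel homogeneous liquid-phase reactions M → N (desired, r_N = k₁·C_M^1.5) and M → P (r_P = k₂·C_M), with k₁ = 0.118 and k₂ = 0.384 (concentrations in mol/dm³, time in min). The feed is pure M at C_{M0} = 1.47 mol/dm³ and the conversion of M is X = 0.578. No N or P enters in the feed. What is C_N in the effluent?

0.166 mol/dm³

Exit C_M = C_{M0}(1−X) = 1.47×0.422 = 0.6203 mol/dm³.
A CSTR operates uniformly at the exit composition, giving r_N = 0.05765 and r_P = 0.2382 (each k·C_M^n at C_M = 0.6203).
Fraction of consumed M going to N: r_N/(r_N+r_P) = 0.1949.
C_N = 0.1949·C_{M0}·X = 0.1949×1.47×0.578 = 0.166 mol/dm³.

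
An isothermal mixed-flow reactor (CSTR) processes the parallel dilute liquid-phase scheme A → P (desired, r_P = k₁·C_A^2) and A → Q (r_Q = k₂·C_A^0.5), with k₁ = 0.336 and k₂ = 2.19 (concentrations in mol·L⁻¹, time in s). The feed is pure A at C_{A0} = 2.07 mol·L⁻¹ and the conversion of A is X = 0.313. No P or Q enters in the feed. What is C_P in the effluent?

Exit C_A = C_{A0}(1−X) = 2.07×0.687 = 1.422 mol·L⁻¹.
In a CSTR the entire volume is at exit conditions, so r_P = 0.336×1.422^2 = 0.6795 and r_Q = 2.19×1.422^0.5 = 2.612.
Fraction of consumed A going to P: r_P/(r_P+r_Q) = 0.2065.
C_P = 0.2065·C_{A0}·X = 0.2065×2.07×0.313 = 0.134 mol·L⁻¹.

0.134 mol·L⁻¹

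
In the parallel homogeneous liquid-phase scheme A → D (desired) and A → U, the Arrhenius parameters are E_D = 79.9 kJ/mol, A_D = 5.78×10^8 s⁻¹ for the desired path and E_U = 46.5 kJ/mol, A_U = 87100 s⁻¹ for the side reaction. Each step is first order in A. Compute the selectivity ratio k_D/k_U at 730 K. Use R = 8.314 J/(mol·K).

27.0

k_D/k_U = (A_D/A_U)·exp[−(E_D−E_U)/(RT)] = (A_D/A_U)·exp[(E_U−E_D)/(RT)].
(E_U−E_D)/(RT) = (46.5−79.9)×10³/(8.314×730) = -33400/6069 = -5.503.
k_D/k_U = (5.78×10^8/87100)·exp(-5.503) = 6636 × 0.004074 = 27.0.
Since E_D > E_U, raising the temperature improves selectivity toward D.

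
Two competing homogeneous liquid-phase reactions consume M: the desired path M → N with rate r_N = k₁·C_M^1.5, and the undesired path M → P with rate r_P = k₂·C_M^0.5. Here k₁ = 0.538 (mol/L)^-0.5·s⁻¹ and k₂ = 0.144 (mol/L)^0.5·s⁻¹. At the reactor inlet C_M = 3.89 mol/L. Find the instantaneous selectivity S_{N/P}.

S_{N/P} = r_N/r_P = (k₁·C_M^1.5)/(k₂·C_M^0.5) = (k₁/k₂)·C_M.
= (0.538×3.890^1.5) / (0.144×3.890^0.5) = 4.128/0.2840 = 14.5.

14.5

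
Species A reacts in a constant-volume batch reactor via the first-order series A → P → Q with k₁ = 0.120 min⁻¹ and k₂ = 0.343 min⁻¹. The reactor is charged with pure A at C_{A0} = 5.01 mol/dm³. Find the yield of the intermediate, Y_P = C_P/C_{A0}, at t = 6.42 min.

For first-order series with pure A initially, C_P(t) = k₁C_{A0}/(k₂−k₁)·(e^(−k₁t) − e^(−k₂t)).
e^(−k₁t) = e^(−0.120×6.42) = e^(−0.7704) = 0.4628; e^(−k₂t) = e^(−2.202) = 0.1106.
C_P = 0.120×5.01/(0.343−0.120) × (0.4628−0.1106) = 2.696×0.3523 = 0.9497 mol/dm³.
Y_P = C_P/C_{A0} = 0.9497/5.01 = 0.190.

0.190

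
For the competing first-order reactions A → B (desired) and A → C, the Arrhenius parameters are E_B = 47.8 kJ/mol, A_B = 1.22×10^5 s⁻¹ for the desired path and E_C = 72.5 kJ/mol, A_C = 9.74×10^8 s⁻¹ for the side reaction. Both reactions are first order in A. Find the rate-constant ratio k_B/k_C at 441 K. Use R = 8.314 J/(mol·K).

Since both paths have the same order in A, the concentration cancels and S_{B/C} = k_B/k_C = (A_B/A_C)·exp[(E_C−E_B)/(RT)].
(E_C−E_B)/(RT) = (72.5−47.8)×10³/(8.314×441) = 24700/3666 = 6.737.
k_B/k_C = (1.22×10^5/9.74×10^8)·exp(6.737) = 1.253×10^-4 × 842.8 = 0.106.

0.106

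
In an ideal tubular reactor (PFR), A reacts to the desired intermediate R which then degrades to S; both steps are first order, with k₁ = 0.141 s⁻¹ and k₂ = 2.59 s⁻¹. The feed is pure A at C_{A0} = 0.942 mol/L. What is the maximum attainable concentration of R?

Evaluating C_R at τ_opt = ln(k₂/k₁)/(k₂−k₁) gives C_{R,max}/C_{A0} = (k₁/k₂)^[k₂/(k₂−k₁)].
= (0.141/2.59)^(2.59/(2.59−0.141)) = (0.05444)^(1.058) = 0.04604.
C_{R,max} = 0.04604×0.942 = 0.0434 mol/L.

0.0434 mol/L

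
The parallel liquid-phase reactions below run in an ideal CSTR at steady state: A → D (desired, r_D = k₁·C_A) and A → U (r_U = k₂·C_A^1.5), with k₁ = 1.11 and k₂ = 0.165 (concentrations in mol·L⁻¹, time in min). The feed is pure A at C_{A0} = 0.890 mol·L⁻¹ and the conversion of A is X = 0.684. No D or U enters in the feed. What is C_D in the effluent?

Exit C_A = C_{A0}(1−X) = 0.890×0.316 = 0.2812 mol·L⁻¹.
A CSTR operates uniformly at the exit composition, giving r_D = 0.3122 and r_U = 0.02461 (each k·C_A^n at C_A = 0.2812).
Fraction of consumed A going to D: r_D/(r_D+r_U) = 0.9269.
C_D = 0.9269·C_{A0}·X = 0.9269×0.890×0.684 = 0.564 mol·L⁻¹.

0.564 mol·L⁻¹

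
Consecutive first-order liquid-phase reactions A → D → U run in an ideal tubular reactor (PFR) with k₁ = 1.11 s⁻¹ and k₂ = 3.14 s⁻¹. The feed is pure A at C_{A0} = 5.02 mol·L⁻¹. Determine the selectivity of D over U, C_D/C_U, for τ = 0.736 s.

Solving the coupled first-order balances gives C_D(τ) = [k₁/(k₂−k₁)]·C_{A0}·(e^(−k₁τ) − e^(−k₂τ)).
e^(−k₁τ) = e^(−1.11×0.736) = e^(−0.8170) = 0.4418; e^(−k₂τ) = e^(−2.311) = 0.09916.
C_D = 1.11×5.02/(3.14−1.11) × (0.4418−0.09916) = 2.745×0.3426 = 0.9405 mol·L⁻¹.
C_A = C_{A0}e^(−k₁τ) = 2.218 mol·L⁻¹, so C_U = C_{A0}−C_A−C_D = 1.862 mol·L⁻¹; C_D/C_U = 0.505.

0.505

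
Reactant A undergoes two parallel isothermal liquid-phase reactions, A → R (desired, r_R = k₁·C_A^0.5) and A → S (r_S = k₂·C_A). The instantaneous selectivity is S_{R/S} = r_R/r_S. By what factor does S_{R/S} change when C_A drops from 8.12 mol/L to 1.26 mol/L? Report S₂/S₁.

S_{R/S} = (k₁/k₂)·C_A^-0.5, so S₂/S₁ = (C_{A,2}/C_{A,1})^-0.5.
= (1.26/8.12)^(-0.5) = (0.1552)^(-0.5) = 2.54.
Selectivity toward R rises as C_A falls — low-concentration operation is favoured.

2.54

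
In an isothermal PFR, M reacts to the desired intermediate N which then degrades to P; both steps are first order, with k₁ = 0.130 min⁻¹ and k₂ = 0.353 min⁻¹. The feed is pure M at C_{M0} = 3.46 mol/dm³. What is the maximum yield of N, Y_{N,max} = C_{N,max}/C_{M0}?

For a first-order series the maximum intermediate yield is C_{N,max}/C_{M0} = (k₁/k₂)^[k₂/(k₂−k₁)].
= (0.130/0.353)^(0.353/(0.353−0.130)) = (0.3683)^(1.583) = 0.2057.

0.206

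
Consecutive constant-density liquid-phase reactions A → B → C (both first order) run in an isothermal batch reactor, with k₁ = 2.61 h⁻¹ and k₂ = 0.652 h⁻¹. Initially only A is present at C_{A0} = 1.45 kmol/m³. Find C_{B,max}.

For a first-order series the maximum intermediate yield is C_{B,max}/C_{A0} = (k₁/k₂)^[k₂/(k₂−k₁)].
= (2.61/0.652)^(0.652/(0.652−2.61)) = (4.003)^(-0.3330) = 0.6301.
C_{B,max} = 0.6301×1.45 = 0.914 kmol/m³.

0.914 kmol/m³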